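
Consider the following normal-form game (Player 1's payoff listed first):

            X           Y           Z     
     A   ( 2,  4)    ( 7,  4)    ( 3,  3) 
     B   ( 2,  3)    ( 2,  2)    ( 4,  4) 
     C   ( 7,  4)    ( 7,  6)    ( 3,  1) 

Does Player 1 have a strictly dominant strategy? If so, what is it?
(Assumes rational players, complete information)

No strictly dominant strategy exists for Player 1

Work:
A strategy strictly dominates another if it gives a strictly higher payoff against every opponent action. Compare each pair of P1's strategies column-by-column:
  A vs B: [2 vs 2, 7 vs 2, 3 vs 4] → A does not strictly dominate B (column X: 2 ≤ 2)
  A vs C: [2 vs 7, 7 vs 7, 3 vs 3] → A does not strictly dominate C (column X: 2 ≤ 7)
  B vs A: [2 vs 2, 2 vs 7, 4 vs 3] → B does not strictly dominate A (column X: 2 ≤ 2)
  B vs C: [2 vs 7, 2 vs 7, 4 vs 3] → B does not strictly dominate C (column X: 2 ≤ 7)
  C vs A: [7 vs 2, 7 vs 7, 3 vs 3] → C does not strictly dominate A (column Y: 7 ≤ 7)
  C vs B: [7 vs 2, 7 vs 2, 3 vs 4] → C does not strictly dominate B (column Z: 3 ≤ 4)
No single strategy strictly dominates all others → no strictly dominant strategy.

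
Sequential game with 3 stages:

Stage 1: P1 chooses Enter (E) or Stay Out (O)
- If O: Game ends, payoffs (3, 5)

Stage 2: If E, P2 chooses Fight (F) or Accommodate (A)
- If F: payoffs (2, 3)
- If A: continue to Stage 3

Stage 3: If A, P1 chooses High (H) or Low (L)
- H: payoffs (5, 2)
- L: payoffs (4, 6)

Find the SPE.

SPE: (O, F, H); Outcome (3, 5)

Work:
Stage 3: P1 chooses H (5 vs 4)
Stage 2: P2: F->3, A->2 (anticipating H). Choose F
Stage 1: P1: O->3, E->2 (anticipating F, H). Choose O
SPE path: O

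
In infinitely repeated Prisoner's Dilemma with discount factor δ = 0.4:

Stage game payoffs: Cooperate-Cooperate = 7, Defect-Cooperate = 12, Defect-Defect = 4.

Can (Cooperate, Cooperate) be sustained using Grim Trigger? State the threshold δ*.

δ* = 0.625; since δ = 0.4 < 0.625, cooperation cannot be sustained

Work:
For Grim Trigger:
Cooperate forever: 7/(1-δ)
Defect then punished: 12 + 4·δ/(1-δ)
Need: 7/(1-δ) ≥ 12 + 4·δ/(1-δ)
Solving: δ ≥ (T-R)/(T-P) = (12-7)/(12-4) = 0.625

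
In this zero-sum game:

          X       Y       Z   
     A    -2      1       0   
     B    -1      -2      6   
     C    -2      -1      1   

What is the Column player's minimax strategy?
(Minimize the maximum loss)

Column should play X, value = -1

Work:
Column player minimizes Row's maximum payoff:
Column X: max payoff to Row = -1
Column Y: max payoff to Row = 1
Column Z: max payoff to Row = 6
Minimum is -1, achieved by column X.
Minimax strategy: X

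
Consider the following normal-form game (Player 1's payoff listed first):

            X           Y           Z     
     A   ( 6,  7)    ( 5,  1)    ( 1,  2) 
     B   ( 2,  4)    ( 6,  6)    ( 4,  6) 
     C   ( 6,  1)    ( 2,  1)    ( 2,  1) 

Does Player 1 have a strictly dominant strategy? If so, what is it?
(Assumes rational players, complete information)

No strictly dominant strategy exists for Player 1

Work:
A strategy strictly dominates another if it gives a strictly higher payoff against every opponent action. Compare each pair of P1's strategies column-by-column:
  A vs B: [6 vs 2, 5 vs 6, 1 vs 4] → A does not strictly dominate B (column Y: 5 ≤ 6)
  A vs C: [6 vs 6, 5 vs 2, 1 vs 2] → A does not strictly dominate C (column X: 6 ≤ 6)
  B vs A: [2 vs 6, 6 vs 5, 4 vs 1] → B does not strictly dominate A (column X: 2 ≤ 6)
  B vs C: [2 vs 6, 6 vs 2, 4 vs 2] → B does not strictly dominate C (column X: 2 ≤ 6)
  C vs A: [6 vs 6, 2 vs 5, 2 vs 1] → C does not strictly dominate A (column X: 6 ≤ 6)
  C vs B: [6 vs 2, 2 vs 6, 2 vs 4] → C does not strictly dominate B (column Y: 2 ≤ 6)
No single strategy strictly dominates all others → no strictly dominant strategy.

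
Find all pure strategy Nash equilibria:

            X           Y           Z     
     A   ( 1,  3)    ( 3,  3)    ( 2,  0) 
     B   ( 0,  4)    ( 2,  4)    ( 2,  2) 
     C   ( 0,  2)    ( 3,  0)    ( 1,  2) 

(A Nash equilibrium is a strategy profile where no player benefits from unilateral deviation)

Nash equilibrium: (A, X), (A, Y)

Work:
Best responses:
  P1 vs X: payoffs [1, 0, 0] → best response A (payoff 1)
  P1 vs Y: payoffs [3, 2, 3] → best response A/C (payoff 3)
  P1 vs Z: payoffs [2, 2, 1] → best response A/B (payoff 2)
  P2 vs A: payoffs [3, 3, 0] → best response X/Y (payoff 3)
  P2 vs B: payoffs [4, 4, 2] → best response X/Y (payoff 4)
  P2 vs C: payoffs [2, 0, 2] → best response X/Z (payoff 2)
Mutual best responses: (A,X), (A,Y) → Nash equilibria.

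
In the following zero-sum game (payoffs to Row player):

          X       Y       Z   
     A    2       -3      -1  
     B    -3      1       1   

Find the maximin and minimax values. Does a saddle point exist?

Maximin = -3, Minimax = 1, Saddle: False

Work:
Row minimums: [-3, -3] → maximin = -3
Column maximums: [2, 1, 1] → minimax = 1
No saddle point (maximin ≠ minimax). Mixed strategy needed.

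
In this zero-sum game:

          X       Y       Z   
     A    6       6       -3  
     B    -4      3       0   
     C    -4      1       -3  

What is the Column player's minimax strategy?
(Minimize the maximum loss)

Column should play Z, value = 0

Work:
Column player minimizes Row's maximum payoff:
Column X: max payoff to Row = 6
Column Y: max payoff to Row = 6
Column Z: max payoff to Row = 0
Minimum is 0, achieved by column Z.
Minimax strategy: Z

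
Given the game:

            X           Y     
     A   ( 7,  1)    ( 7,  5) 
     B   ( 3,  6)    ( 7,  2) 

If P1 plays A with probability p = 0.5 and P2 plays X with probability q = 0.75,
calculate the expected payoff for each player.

E[P1] = 5.5, E[P2] = 3.5

Work:
E[P1] = p·q·π₁(A,X) + p·(1-q)·π₁(A,Y) + (1-p)·q·π₁(B,X) + (1-p)·(1-q)·π₁(B,Y)
= 0.5·0.75·7 + 0.5·0.25·7 + 0.5·0.75·3 + 0.5·0.25·7
= 5.5

E[P2] = 3.5 (similar calculation)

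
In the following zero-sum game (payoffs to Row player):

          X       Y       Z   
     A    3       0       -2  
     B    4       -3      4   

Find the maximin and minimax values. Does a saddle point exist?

Maximin = -2, Minimax = 0, Saddle: False

Work:
Row minimums: [-2, -3] → maximin = -2
Column maximums: [4, 0, 4] → minimax = 0
No saddle point (maximin ≠ minimax). Mixed strategy needed.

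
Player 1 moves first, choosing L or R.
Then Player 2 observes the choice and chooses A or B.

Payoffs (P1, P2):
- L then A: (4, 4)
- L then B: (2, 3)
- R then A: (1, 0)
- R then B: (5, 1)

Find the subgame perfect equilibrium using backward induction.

P1 plays R, P2 plays A after L and B after R; Payoff (5, 1)

Work:
Backward induction:
After L: P2 chooses A → P1 gets 4
After R: P2 chooses B → P1 gets 5
P1 chooses R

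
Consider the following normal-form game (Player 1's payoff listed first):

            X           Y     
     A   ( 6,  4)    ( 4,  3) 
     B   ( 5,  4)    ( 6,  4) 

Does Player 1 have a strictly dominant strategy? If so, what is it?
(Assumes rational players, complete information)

No strictly dominant strategy exists for Player 1

Work:
A strategy strictly dominates another if it gives a strictly higher payoff against every opponent action. Compare each pair of P1's strategies column-by-column:
  A vs B: [6 vs 5, 4 vs 6] → A does not strictly dominate B (column Y: 4 ≤ 6)
  B vs A: [5 vs 6, 6 vs 4] → B does not strictly dominate A (column X: 5 ≤ 6)
No single strategy strictly dominates all others → no strictly dominant strategy.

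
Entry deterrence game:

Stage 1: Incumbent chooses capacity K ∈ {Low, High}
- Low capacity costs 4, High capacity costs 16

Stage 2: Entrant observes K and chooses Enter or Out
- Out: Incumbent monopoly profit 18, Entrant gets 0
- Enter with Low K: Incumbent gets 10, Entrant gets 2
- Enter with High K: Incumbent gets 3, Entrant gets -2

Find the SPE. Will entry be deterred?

SPE: (Low, Enter|Low, Out|High); Entry not deterred. Incumbent net profit = 6, Entrant gets 2

Work:
After Low K: Entrant enters (2 > 0)
After High K: Entrant stays out (-2 < 0)
Incumbent: Low → 10−4=6, High → 18−16=2
Incumbent chooses Low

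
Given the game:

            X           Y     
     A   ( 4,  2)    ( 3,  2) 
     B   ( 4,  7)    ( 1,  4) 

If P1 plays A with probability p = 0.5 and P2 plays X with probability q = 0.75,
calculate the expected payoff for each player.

E[P1] = 3.5, E[P2] = 4.125

Work:
E[P1] = p·q·π₁(A,X) + p·(1-q)·π₁(A,Y) + (1-p)·q·π₁(B,X) + (1-p)·(1-q)·π₁(B,Y)
= 0.5·0.75·4 + 0.5·0.25·3 + 0.5·0.75·4 + 0.5·0.25·1
= 3.5

E[P2] = 4.125 (similar calculation)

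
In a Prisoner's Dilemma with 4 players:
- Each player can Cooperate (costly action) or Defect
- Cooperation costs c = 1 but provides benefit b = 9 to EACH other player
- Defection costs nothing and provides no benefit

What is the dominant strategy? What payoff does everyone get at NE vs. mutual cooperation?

Dominant: Defect; NE payoff = 0; Coop payoff = 26

Work:
Defect dominates (saves cost c = 1, benefit to others is external)
NE: All defect → everyone gets 0
If all cooperate: each receives (3)×9 - 1 = 26
Social dilemma: 26 > 0 but NE gives 0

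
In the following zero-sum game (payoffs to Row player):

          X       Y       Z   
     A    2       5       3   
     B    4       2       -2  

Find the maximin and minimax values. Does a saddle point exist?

Maximin = 2, Minimax = 3, Saddle: False

Work:
Row minimums: [2, -2] → maximin = 2
Column maximums: [4, 5, 3] → minimax = 3
No saddle point (maximin ≠ minimax). Mixed strategy needed.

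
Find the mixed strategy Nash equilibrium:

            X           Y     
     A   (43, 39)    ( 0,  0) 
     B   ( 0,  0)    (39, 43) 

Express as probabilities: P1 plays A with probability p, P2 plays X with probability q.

p = 0.5244, q = 0.4756

Work:
Find probabilities that make opponent indifferent:
P2 chooses q to make P1 indifferent between A and B
P1 chooses p to make P2 indifferent between X and Y
Mixed NE: P1 plays (A: 0.5244, B: 0.4756), P2 plays (X: 0.4756, Y: 0.5244)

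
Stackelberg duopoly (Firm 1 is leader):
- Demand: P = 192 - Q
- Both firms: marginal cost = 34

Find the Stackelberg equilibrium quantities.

q₁* (leader) = 79.0, q₂* (follower) = 39.5

Work:
Follower's reaction: q₂ = (a - c - q₁)/2
Leader substitutes: π₁ = q₁·(a - q₁ - (a-c-q₁)/2 - c)
FOC: q₁* = (192 - 34)/2 = 79.00
Then: q₂* = (192 - 34 - 79.0)/2 = 39.50
Leader has first-mover advantage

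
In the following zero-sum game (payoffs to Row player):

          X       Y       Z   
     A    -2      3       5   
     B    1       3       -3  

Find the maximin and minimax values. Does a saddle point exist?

Maximin = -2, Minimax = 1, Saddle: False

Work:
Row minimums: [-2, -3] → maximin = -2
Column maximums: [1, 3, 5] → minimax = 1
No saddle point (maximin ≠ minimax). Mixed strategy needed.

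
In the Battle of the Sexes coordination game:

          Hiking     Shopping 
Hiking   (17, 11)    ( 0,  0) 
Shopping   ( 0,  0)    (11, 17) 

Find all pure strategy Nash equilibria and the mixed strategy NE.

Pure NE: (Hiking, Hiking) and (Shopping, Shopping); Mixed NE: p = 0.6071, q = 0.3929

Work:
Check pure NE:
(Hiking, Hiking): (17, 11) - no unilateral deviation beneficial
(Shopping, Shopping): (11, 17) - no unilateral deviation beneficial
Mixed NE: P1 plays Hiking with p = 0.6071, P2 plays Hiking with q = 0.3929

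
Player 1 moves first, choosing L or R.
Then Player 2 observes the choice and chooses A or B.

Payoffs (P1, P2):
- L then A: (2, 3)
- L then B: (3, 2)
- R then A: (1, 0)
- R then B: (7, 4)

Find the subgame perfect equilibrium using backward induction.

P1 plays R, P2 plays A after L and B after R; Payoff (7, 4)

Work:
Backward induction:
After L: P2 chooses A → P1 gets 2
After R: P2 chooses B → P1 gets 7
P1 chooses R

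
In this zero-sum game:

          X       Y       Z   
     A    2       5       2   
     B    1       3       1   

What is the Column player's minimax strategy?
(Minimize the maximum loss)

Column should play X or Z (all achieve the minimum), value = 2

Work:
Column player minimizes Row's maximum payoff:
Column X: max payoff to Row = 2
Column Y: max payoff to Row = 5
Column Z: max payoff to Row = 2
Minimum is 2, achieved by columns X, Z (tied).
Each of X or Z is a minimax strategy.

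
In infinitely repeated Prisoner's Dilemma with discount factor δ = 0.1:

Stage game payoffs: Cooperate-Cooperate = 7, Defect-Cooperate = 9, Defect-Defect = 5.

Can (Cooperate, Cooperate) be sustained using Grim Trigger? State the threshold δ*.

δ* = 0.5; since δ = 0.1 < 0.5, cooperation cannot be sustained

Work:
For Grim Trigger:
Cooperate forever: 7/(1-δ)
Defect then punished: 9 + 5·δ/(1-δ)
Need: 7/(1-δ) ≥ 9 + 5·δ/(1-δ)
Solving: δ ≥ (T-R)/(T-P) = (9-7)/(9-5) = 0.5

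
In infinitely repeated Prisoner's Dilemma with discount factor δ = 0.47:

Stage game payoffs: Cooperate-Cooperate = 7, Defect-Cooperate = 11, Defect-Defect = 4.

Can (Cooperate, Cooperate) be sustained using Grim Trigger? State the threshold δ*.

δ* = 0.5714; since δ = 0.47 < 0.5714, cooperation cannot be sustained

Work:
For Grim Trigger:
Cooperate forever: 7/(1-δ)
Defect then punished: 11 + 4·δ/(1-δ)
Need: 7/(1-δ) ≥ 11 + 4·δ/(1-δ)
Solving: δ ≥ (T-R)/(T-P) = (11-7)/(11-4) = 0.5714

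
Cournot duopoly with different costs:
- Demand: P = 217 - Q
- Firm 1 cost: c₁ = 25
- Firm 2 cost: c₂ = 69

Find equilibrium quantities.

q₁* = 78.67, q₂* = 34.67

Work:
Reaction: q₁ = (217 - 25 - q₂)/2
Reaction: q₂ = (217 - 69 - q₁)/2
Solve simultaneously:
q₁* = (217 - 2×25 + 69)/3 = 78.67
q₂* = (217 - 2×69 + 25)/3 = 34.67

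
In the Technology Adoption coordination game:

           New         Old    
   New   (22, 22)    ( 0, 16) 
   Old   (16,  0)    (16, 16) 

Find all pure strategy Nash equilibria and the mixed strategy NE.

Pure NE: (New, New) and (Old, Old); Mixed NE: p = 0.7273, q = 0.7273

Work:
Check pure NE:
(New, New): (22, 22) - no unilateral deviation beneficial
(Old, Old): (16, 16) - no unilateral deviation beneficial
Mixed NE: P1 plays New with p = 0.7273, P2 plays New with q = 0.7273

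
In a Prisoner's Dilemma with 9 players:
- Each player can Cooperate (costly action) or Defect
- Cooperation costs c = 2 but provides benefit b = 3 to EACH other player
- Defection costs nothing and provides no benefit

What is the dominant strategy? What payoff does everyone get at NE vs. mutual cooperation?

Dominant: Defect; NE payoff = 0; Coop payoff = 22

Work:
Defect dominates (saves cost c = 2, benefit to others is external)
NE: All defect → everyone gets 0
If all cooperate: each receives (8)×3 - 2 = 22
Social dilemma: 22 > 0 but NE gives 0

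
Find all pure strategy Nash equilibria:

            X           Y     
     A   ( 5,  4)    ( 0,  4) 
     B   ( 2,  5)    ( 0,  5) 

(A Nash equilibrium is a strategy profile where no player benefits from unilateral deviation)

Nash equilibrium: (A, X), (A, Y), (B, Y)

Work:
Best responses:
  P1 vs X: payoffs [5, 2] → best response A (payoff 5)
  P1 vs Y: payoffs [0, 0] → best response A/B (payoff 0)
  P2 vs A: payoffs [4, 4] → best response X/Y (payoff 4)
  P2 vs B: payoffs [5, 5] → best response X/Y (payoff 5)
Mutual best responses: (A,X), (A,Y), (B,Y) → Nash equilibria.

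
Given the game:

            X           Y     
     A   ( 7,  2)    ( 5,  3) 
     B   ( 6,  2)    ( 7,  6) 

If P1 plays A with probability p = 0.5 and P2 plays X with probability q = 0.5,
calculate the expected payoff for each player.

E[P1] = 6.25, E[P2] = 3.25

Work:
E[P1] = p·q·π₁(A,X) + p·(1-q)·π₁(A,Y) + (1-p)·q·π₁(B,X) + (1-p)·(1-q)·π₁(B,Y)
= 0.5·0.5·7 + 0.5·0.5·5 + 0.5·0.5·6 + 0.5·0.5·7
= 6.25

E[P2] = 3.25 (similar calculation)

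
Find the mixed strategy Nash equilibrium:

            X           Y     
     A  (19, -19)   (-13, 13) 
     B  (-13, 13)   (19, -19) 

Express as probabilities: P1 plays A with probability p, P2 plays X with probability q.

p = 0.5, q = 0.5

Work:
Find probabilities that make opponent indifferent:
P2 chooses q to make P1 indifferent between A and B
P1 chooses p to make P2 indifferent between X and Y
Mixed NE: P1 plays (A: 0.5, B: 0.5), P2 plays (X: 0.5, Y: 0.5)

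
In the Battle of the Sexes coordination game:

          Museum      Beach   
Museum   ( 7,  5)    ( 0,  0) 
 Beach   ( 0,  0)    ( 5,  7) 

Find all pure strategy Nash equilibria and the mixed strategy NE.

Pure NE: (Museum, Museum) and (Beach, Beach); Mixed NE: p = 0.5833, q = 0.4167

Work:
Check pure NE:
(Museum, Museum): (7, 5) - no unilateral deviation beneficial
(Beach, Beach): (5, 7) - no unilateral deviation beneficial
Mixed NE: P1 plays Museum with p = 0.5833, P2 plays Museum with q = 0.4167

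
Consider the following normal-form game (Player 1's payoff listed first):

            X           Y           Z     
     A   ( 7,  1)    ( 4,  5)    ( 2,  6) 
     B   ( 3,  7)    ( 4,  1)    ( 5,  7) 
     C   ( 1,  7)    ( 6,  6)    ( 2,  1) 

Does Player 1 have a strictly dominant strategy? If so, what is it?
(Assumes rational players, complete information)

No strictly dominant strategy exists for Player 1

Work:
A strategy strictly dominates another if it gives a strictly higher payoff against every opponent action. Compare each pair of P1's strategies column-by-column:
  A vs B: [7 vs 3, 4 vs 4, 2 vs 5] → A does not strictly dominate B (column Y: 4 ≤ 4)
  A vs C: [7 vs 1, 4 vs 6, 2 vs 2] → A does not strictly dominate C (column Y: 4 ≤ 6)
  B vs A: [3 vs 7, 4 vs 4, 5 vs 2] → B does not strictly dominate A (column X: 3 ≤ 7)
  B vs C: [3 vs 1, 4 vs 6, 5 vs 2] → B does not strictly dominate C (column Y: 4 ≤ 6)
  C vs A: [1 vs 7, 6 vs 4, 2 vs 2] → C does not strictly dominate A (column X: 1 ≤ 7)
  C vs B: [1 vs 3, 6 vs 4, 2 vs 5] → C does not strictly dominate B (column X: 1 ≤ 3)
No single strategy strictly dominates all others → no strictly dominant strategy.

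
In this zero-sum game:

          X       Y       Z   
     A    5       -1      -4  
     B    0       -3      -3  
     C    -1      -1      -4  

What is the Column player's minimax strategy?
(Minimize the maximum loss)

Column should play Z, value = -3

Work:
Column player minimizes Row's maximum payoff:
Column X: max payoff to Row = 5
Column Y: max payoff to Row = -1
Column Z: max payoff to Row = -3
Minimum is -3, achieved by column Z.
Minimax strategy: Z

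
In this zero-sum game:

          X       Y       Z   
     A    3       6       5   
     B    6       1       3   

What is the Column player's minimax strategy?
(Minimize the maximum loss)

Column should play Z, value = 5

Work:
Column player minimizes Row's maximum payoff:
Column X: max payoff to Row = 6
Column Y: max payoff to Row = 6
Column Z: max payoff to Row = 5
Minimum is 5, achieved by column Z.
Minimax strategy: Z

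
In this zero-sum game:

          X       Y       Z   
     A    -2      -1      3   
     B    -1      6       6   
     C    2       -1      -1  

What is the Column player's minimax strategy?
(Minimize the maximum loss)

Column should play X, value = 2

Work:
Column player minimizes Row's maximum payoff:
Column X: max payoff to Row = 2
Column Y: max payoff to Row = 6
Column Z: max payoff to Row = 6
Minimum is 2, achieved by column X.
Minimax strategy: X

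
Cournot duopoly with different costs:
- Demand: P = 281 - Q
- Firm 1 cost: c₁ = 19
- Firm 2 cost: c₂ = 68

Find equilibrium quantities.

q₁* = 103.67, q₂* = 54.67

Work:
Reaction: q₁ = (281 - 19 - q₂)/2
Reaction: q₂ = (281 - 68 - q₁)/2
Solve simultaneously:
q₁* = (281 - 2×19 + 68)/3 = 103.67
q₂* = (281 - 2×68 + 19)/3 = 54.67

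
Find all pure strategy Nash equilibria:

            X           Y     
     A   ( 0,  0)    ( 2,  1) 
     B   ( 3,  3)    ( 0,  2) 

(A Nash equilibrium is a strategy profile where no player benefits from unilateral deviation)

Nash equilibrium: (A, Y), (B, X)

Work:
Best responses:
  P1 vs X: payoffs [0, 3] → best response B (payoff 3)
  P1 vs Y: payoffs [2, 0] → best response A (payoff 2)
  P2 vs A: payoffs [0, 1] → best response Y (payoff 1)
  P2 vs B: payoffs [3, 2] → best response X (payoff 3)
Mutual best responses: (A,Y), (B,X) → Nash equilibria.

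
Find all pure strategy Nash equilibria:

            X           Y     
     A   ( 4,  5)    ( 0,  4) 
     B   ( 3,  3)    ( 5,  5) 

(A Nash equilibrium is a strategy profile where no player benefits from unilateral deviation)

Nash equilibrium: (A, X), (B, Y)

Work:
Best responses:
  P1 vs X: payoffs [4, 3] → best response A (payoff 4)
  P1 vs Y: payoffs [0, 5] → best response B (payoff 5)
  P2 vs A: payoffs [5, 4] → best response X (payoff 5)
  P2 vs B: payoffs [3, 5] → best response Y (payoff 5)
Mutual best responses: (A,X), (B,Y) → Nash equilibria.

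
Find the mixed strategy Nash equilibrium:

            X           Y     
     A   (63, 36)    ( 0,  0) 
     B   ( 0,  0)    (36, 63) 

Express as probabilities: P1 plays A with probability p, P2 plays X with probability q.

p = 0.6364, q = 0.3636

Work:
Find probabilities that make opponent indifferent:
P2 chooses q to make P1 indifferent between A and B
P1 chooses p to make P2 indifferent between X and Y
Mixed NE: P1 plays (A: 0.6364, B: 0.3636), P2 plays (X: 0.3636, Y: 0.6364)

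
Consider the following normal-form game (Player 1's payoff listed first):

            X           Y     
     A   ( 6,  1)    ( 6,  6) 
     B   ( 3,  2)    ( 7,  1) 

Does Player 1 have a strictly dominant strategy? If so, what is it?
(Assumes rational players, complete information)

No strictly dominant strategy exists for Player 1

Work:
A strategy strictly dominates another if it gives a strictly higher payoff against every opponent action. Compare each pair of P1's strategies column-by-column:
  A vs B: [6 vs 3, 6 vs 7] → A does not strictly dominate B (column Y: 6 ≤ 7)
  B vs A: [3 vs 6, 7 vs 6] → B does not strictly dominate A (column X: 3 ≤ 6)
No single strategy strictly dominates all others → no strictly dominant strategy.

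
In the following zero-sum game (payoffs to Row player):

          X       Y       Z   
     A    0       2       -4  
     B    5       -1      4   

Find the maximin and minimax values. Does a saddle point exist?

Maximin = -1, Minimax = 2, Saddle: False

Work:
Row minimums: [-4, -1] → maximin = -1
Column maximums: [5, 2, 4] → minimax = 2
No saddle point (maximin ≠ minimax). Mixed strategy needed.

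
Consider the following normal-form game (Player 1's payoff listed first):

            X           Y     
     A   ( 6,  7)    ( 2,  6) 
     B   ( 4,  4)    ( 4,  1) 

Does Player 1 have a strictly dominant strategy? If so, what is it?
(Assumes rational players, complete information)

No strictly dominant strategy exists for Player 1

Work:
A strategy strictly dominates another if it gives a strictly higher payoff against every opponent action. Compare each pair of P1's strategies column-by-column:
  A vs B: [6 vs 4, 2 vs 4] → A does not strictly dominate B (column Y: 2 ≤ 4)
  B vs A: [4 vs 6, 4 vs 2] → B does not strictly dominate A (column X: 4 ≤ 6)
No single strategy strictly dominates all others → no strictly dominant strategy.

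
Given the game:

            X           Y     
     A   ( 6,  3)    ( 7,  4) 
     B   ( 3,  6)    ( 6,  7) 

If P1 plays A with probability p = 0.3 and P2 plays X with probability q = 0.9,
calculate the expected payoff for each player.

E[P1] = 4.14, E[P2] = 5.2

Work:
E[P1] = p·q·π₁(A,X) + p·(1-q)·π₁(A,Y) + (1-p)·q·π₁(B,X) + (1-p)·(1-q)·π₁(B,Y)
= 0.3·0.9·6 + 0.3·0.1·7 + 0.7·0.9·3 + 0.7·0.1·6
= 4.14

E[P2] = 5.2 (similar calculation)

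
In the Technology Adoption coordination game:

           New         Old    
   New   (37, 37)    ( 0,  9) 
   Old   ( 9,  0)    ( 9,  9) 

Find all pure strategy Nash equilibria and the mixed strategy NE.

Pure NE: (New, New) and (Old, Old); Mixed NE: p = 0.2432, q = 0.2432

Work:
Check pure NE:
(New, New): (37, 37) - no unilateral deviation beneficial
(Old, Old): (9, 9) - no unilateral deviation beneficial
Mixed NE: P1 plays New with p = 0.2432, P2 plays New with q = 0.2432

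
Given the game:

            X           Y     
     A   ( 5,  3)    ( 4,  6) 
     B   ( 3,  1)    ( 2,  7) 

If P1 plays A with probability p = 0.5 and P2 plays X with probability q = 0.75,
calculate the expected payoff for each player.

E[P1] = 3.75, E[P2] = 3.125

Work:
E[P1] = p·q·π₁(A,X) + p·(1-q)·π₁(A,Y) + (1-p)·q·π₁(B,X) + (1-p)·(1-q)·π₁(B,Y)
= 0.5·0.75·5 + 0.5·0.25·4 + 0.5·0.75·3 + 0.5·0.25·2
= 3.75

E[P2] = 3.125 (similar calculation)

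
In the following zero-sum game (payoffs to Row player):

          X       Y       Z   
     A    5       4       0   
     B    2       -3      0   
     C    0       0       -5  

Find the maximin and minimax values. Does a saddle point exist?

Maximin = 0, Minimax = 0, Saddle: True

Work:
Row minimums: [0, -3, -5] → maximin = 0
Column maximums: [5, 4, 0] → minimax = 0
Saddle point exists! Game value = 0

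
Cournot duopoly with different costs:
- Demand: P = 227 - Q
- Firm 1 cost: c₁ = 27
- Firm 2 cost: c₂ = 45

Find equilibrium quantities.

q₁* = 72.67, q₂* = 54.67

Work:
Reaction: q₁ = (227 - 27 - q₂)/2
Reaction: q₂ = (227 - 45 - q₁)/2
Solve simultaneously:
q₁* = (227 - 2×27 + 45)/3 = 72.67
q₂* = (227 - 2×45 + 27)/3 = 54.67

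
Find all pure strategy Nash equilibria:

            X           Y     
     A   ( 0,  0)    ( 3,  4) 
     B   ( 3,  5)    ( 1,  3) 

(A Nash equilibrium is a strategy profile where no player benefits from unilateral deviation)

Nash equilibrium: (A, Y), (B, X)

Work:
Best responses:
  P1 vs X: payoffs [0, 3] → best response B (payoff 3)
  P1 vs Y: payoffs [3, 1] → best response A (payoff 3)
  P2 vs A: payoffs [0, 4] → best response Y (payoff 4)
  P2 vs B: payoffs [5, 3] → best response X (payoff 5)
Mutual best responses: (A,Y), (B,X) → Nash equilibria.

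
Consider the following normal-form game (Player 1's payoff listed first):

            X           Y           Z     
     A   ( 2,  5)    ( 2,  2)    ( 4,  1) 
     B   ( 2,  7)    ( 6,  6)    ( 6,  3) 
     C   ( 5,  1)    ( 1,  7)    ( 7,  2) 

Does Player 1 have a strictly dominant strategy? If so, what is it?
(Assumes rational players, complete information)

No strictly dominant strategy exists for Player 1

Work:
A strategy strictly dominates another if it gives a strictly higher payoff against every opponent action. Compare each pair of P1's strategies column-by-column:
  A vs B: [2 vs 2, 2 vs 6, 4 vs 6] → A does not strictly dominate B (column X: 2 ≤ 2)
  A vs C: [2 vs 5, 2 vs 1, 4 vs 7] → A does not strictly dominate C (column X: 2 ≤ 5)
  B vs A: [2 vs 2, 6 vs 2, 6 vs 4] → B does not strictly dominate A (column X: 2 ≤ 2)
  B vs C: [2 vs 5, 6 vs 1, 6 vs 7] → B does not strictly dominate C (column X: 2 ≤ 5)
  C vs A: [5 vs 2, 1 vs 2, 7 vs 4] → C does not strictly dominate A (column Y: 1 ≤ 2)
  C vs B: [5 vs 2, 1 vs 6, 7 vs 6] → C does not strictly dominate B (column Y: 1 ≤ 6)
No single strategy strictly dominates all others → no strictly dominant strategy.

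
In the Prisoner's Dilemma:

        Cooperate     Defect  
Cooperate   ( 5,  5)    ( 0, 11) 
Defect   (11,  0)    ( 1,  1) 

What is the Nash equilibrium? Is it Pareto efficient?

(Defect, Defect) is NE; not Pareto efficient

Work:
Defect dominates Cooperate for both players:
If P2 cooperates: Defect (11) > Cooperate (5)
If P2 defects: Defect (1) > Cooperate (0)
NE: (Defect, Defect) with payoff (1, 1)
But (Cooperate, Cooperate) = (5, 5) Pareto dominates (1, 1)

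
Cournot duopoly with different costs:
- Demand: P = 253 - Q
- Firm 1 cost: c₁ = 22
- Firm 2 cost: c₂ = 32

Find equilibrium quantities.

q₁* = 80.33, q₂* = 70.33

Work:
Reaction: q₁ = (253 - 22 - q₂)/2
Reaction: q₂ = (253 - 32 - q₁)/2
Solve simultaneously:
q₁* = (253 - 2×22 + 32)/3 = 80.33
q₂* = (253 - 2×32 + 22)/3 = 70.33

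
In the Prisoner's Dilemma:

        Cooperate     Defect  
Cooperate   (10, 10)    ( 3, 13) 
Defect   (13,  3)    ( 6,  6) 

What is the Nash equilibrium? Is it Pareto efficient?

(Defect, Defect) is NE; not Pareto efficient

Work:
Defect dominates Cooperate for both players:
If P2 cooperates: Defect (13) > Cooperate (10)
If P2 defects: Defect (6) > Cooperate (3)
NE: (Defect, Defect) with payoff (6, 6)
But (Cooperate, Cooperate) = (10, 10) Pareto dominates (6, 6)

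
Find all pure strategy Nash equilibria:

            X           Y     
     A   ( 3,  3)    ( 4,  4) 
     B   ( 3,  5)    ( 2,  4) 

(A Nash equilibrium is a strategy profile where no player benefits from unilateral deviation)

Nash equilibrium: (A, Y), (B, X)

Work:
Best responses:
  P1 vs X: payoffs [3, 3] → best response A/B (payoff 3)
  P1 vs Y: payoffs [4, 2] → best response A (payoff 4)
  P2 vs A: payoffs [3, 4] → best response Y (payoff 4)
  P2 vs B: payoffs [5, 4] → best response X (payoff 5)
Mutual best responses: (A,Y), (B,X) → Nash equilibria.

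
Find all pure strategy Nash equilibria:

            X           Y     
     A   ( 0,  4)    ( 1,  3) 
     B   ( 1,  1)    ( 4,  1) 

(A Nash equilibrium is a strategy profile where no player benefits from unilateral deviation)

Nash equilibrium: (B, X), (B, Y)

Work:
Best responses:
  P1 vs X: payoffs [0, 1] → best response B (payoff 1)
  P1 vs Y: payoffs [1, 4] → best response B (payoff 4)
  P2 vs A: payoffs [4, 3] → best response X (payoff 4)
  P2 vs B: payoffs [1, 1] → best response X/Y (payoff 1)
Mutual best responses: (B,X), (B,Y) → Nash equilibria.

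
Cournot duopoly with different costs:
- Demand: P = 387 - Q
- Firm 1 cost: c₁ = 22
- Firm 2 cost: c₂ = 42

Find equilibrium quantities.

q₁* = 128.33, q₂* = 108.33

Work:
Reaction: q₁ = (387 - 22 - q₂)/2
Reaction: q₂ = (387 - 42 - q₁)/2
Solve simultaneously:
q₁* = (387 - 2×22 + 42)/3 = 128.33
q₂* = (387 - 2×42 + 22)/3 = 108.33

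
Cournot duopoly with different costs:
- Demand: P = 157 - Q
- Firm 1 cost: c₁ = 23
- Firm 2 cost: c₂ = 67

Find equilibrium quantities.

q₁* = 59.33, q₂* = 15.33

Work:
Reaction: q₁ = (157 - 23 - q₂)/2
Reaction: q₂ = (157 - 67 - q₁)/2
Solve simultaneously:
q₁* = (157 - 2×23 + 67)/3 = 59.33
q₂* = (157 - 2×67 + 23)/3 = 15.33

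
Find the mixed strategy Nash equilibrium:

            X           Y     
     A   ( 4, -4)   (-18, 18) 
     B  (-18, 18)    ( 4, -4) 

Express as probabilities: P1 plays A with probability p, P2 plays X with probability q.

p = 0.5, q = 0.5

Work:
Find probabilities that make opponent indifferent:
P2 chooses q to make P1 indifferent between A and B
P1 chooses p to make P2 indifferent between X and Y
Mixed NE: P1 plays (A: 0.5, B: 0.5), P2 plays (X: 0.5, Y: 0.5)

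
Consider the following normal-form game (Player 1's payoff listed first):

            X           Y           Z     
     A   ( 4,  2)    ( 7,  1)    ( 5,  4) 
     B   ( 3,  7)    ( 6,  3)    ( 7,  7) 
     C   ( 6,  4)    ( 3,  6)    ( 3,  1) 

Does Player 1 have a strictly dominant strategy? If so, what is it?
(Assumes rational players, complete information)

No strictly dominant strategy exists for Player 1

Work:
A strategy strictly dominates another if it gives a strictly higher payoff against every opponent action. Compare each pair of P1's strategies column-by-column:
  A vs B: [4 vs 3, 7 vs 6, 5 vs 7] → A does not strictly dominate B (column Z: 5 ≤ 7)
  A vs C: [4 vs 6, 7 vs 3, 5 vs 3] → A does not strictly dominate C (column X: 4 ≤ 6)
  B vs A: [3 vs 4, 6 vs 7, 7 vs 5] → B does not strictly dominate A (column X: 3 ≤ 4)
  B vs C: [3 vs 6, 6 vs 3, 7 vs 3] → B does not strictly dominate C (column X: 3 ≤ 6)
  C vs A: [6 vs 4, 3 vs 7, 3 vs 5] → C does not strictly dominate A (column Y: 3 ≤ 7)
  C vs B: [6 vs 3, 3 vs 6, 3 vs 7] → C does not strictly dominate B (column Y: 3 ≤ 6)
No single strategy strictly dominates all others → no strictly dominant strategy.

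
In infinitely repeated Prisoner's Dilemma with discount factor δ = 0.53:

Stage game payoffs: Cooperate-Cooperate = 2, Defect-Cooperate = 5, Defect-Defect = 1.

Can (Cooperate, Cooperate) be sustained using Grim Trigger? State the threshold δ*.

δ* = 0.75; since δ = 0.53 < 0.75, cooperation cannot be sustained

Work:
For Grim Trigger:
Cooperate forever: 2/(1-δ)
Defect then punished: 5 + 1·δ/(1-δ)
Need: 2/(1-δ) ≥ 5 + 1·δ/(1-δ)
Solving: δ ≥ (T-R)/(T-P) = (5-2)/(5-1) = 0.75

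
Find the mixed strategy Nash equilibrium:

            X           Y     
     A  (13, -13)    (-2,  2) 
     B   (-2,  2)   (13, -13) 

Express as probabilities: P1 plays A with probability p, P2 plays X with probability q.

p = 0.5, q = 0.5

Work:
Find probabilities that make opponent indifferent:
P2 chooses q to make P1 indifferent between A and B
P1 chooses p to make P2 indifferent between X and Y
Mixed NE: P1 plays (A: 0.5, B: 0.5), P2 plays (X: 0.5, Y: 0.5)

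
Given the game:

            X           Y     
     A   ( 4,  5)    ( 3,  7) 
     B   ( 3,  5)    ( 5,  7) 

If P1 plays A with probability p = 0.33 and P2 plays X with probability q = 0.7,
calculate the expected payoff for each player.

E[P1] = 3.633, E[P2] = 5.6

Work:
E[P1] = p·q·π₁(A,X) + p·(1-q)·π₁(A,Y) + (1-p)·q·π₁(B,X) + (1-p)·(1-q)·π₁(B,Y)
= 0.33·0.7·4 + 0.33·0.3·3 + 0.67·0.7·3 + 0.67·0.3·5
= 3.633

E[P2] = 5.6 (similar calculation)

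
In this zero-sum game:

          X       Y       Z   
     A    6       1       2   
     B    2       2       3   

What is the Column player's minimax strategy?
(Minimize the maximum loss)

Column should play Y, value = 2

Work:
Column player minimizes Row's maximum payoff:
Column X: max payoff to Row = 6
Column Y: max payoff to Row = 2
Column Z: max payoff to Row = 3
Minimum is 2, achieved by column Y.
Minimax strategy: Y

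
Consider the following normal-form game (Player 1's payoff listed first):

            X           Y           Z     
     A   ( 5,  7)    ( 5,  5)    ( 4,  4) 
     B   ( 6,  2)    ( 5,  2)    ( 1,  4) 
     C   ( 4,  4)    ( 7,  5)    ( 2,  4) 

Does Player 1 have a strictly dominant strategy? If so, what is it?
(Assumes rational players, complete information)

No strictly dominant strategy exists for Player 1

Work:
A strategy strictly dominates another if it gives a strictly higher payoff against every opponent action. Compare each pair of P1's strategies column-by-column:
  A vs B: [5 vs 6, 5 vs 5, 4 vs 1] → A does not strictly dominate B (column X: 5 ≤ 6)
  A vs C: [5 vs 4, 5 vs 7, 4 vs 2] → A does not strictly dominate C (column Y: 5 ≤ 7)
  B vs A: [6 vs 5, 5 vs 5, 1 vs 4] → B does not strictly dominate A (column Y: 5 ≤ 5)
  B vs C: [6 vs 4, 5 vs 7, 1 vs 2] → B does not strictly dominate C (column Y: 5 ≤ 7)
  C vs A: [4 vs 5, 7 vs 5, 2 vs 4] → C does not strictly dominate A (column X: 4 ≤ 5)
  C vs B: [4 vs 6, 7 vs 5, 2 vs 1] → C does not strictly dominate B (column X: 4 ≤ 6)
No single strategy strictly dominates all others → no strictly dominant strategy.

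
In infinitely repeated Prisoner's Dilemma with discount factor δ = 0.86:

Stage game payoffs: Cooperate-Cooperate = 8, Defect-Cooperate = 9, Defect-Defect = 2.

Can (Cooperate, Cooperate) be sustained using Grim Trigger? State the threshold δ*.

δ* = 0.1429; since δ = 0.86 ≥ 0.1429, cooperation can be sustained

Work:
For Grim Trigger:
Cooperate forever: 8/(1-δ)
Defect then punished: 9 + 2·δ/(1-δ)
Need: 8/(1-δ) ≥ 9 + 2·δ/(1-δ)
Solving: δ ≥ (T-R)/(T-P) = (9-8)/(9-2) = 0.1429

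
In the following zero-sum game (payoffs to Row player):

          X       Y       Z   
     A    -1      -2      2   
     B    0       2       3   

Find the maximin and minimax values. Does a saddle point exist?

Maximin = 0, Minimax = 0, Saddle: True

Work:
Row minimums: [-2, 0] → maximin = 0
Column maximums: [0, 2, 3] → minimax = 0
Saddle point exists! Game value = 0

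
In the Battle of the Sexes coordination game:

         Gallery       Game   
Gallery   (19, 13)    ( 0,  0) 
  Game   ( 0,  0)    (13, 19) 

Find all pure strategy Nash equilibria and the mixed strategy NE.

Pure NE: (Gallery, Gallery) and (Game, Game); Mixed NE: p = 0.5938, q = 0.4062

Work:
Check pure NE:
(Gallery, Gallery): (19, 13) - no unilateral deviation beneficial
(Game, Game): (13, 19) - no unilateral deviation beneficial
Mixed NE: P1 plays Gallery with p = 0.5938, P2 plays Gallery with q = 0.4062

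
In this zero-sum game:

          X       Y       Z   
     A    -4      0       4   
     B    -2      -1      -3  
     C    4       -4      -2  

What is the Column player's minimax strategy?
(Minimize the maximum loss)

Column should play Y, value = 0

Work:
Column player minimizes Row's maximum payoff:
Column X: max payoff to Row = 4
Column Y: max payoff to Row = 0
Column Z: max payoff to Row = 4
Minimum is 0, achieved by column Y.
Minimax strategy: Y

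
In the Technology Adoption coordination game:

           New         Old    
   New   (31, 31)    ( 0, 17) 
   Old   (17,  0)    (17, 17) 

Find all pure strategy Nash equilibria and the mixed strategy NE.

Pure NE: (New, New) and (Old, Old); Mixed NE: p = 0.5484, q = 0.5484

Work:
Check pure NE:
(New, New): (31, 31) - no unilateral deviation beneficial
(Old, Old): (17, 17) - no unilateral deviation beneficial
Mixed NE: P1 plays New with p = 0.5484, P2 plays New with q = 0.5484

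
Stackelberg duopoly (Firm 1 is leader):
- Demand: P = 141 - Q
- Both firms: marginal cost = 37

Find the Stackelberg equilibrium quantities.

q₁* (leader) = 52.0, q₂* (follower) = 26.0

Work:
Follower's reaction: q₂ = (a - c - q₁)/2
Leader substitutes: π₁ = q₁·(a - q₁ - (a-c-q₁)/2 - c)
FOC: q₁* = (141 - 37)/2 = 52.00
Then: q₂* = (141 - 37 - 52.0)/2 = 26.00
Leader has first-mover advantage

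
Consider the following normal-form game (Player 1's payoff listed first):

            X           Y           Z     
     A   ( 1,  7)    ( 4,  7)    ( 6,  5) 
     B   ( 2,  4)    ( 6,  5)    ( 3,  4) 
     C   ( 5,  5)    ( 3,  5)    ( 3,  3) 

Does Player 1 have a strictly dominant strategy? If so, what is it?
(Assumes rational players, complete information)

No strictly dominant strategy exists for Player 1

Work:
A strategy strictly dominates another if it gives a strictly higher payoff against every opponent action. Compare each pair of P1's strategies column-by-column:
  A vs B: [1 vs 2, 4 vs 6, 6 vs 3] → A does not strictly dominate B (column X: 1 ≤ 2)
  A vs C: [1 vs 5, 4 vs 3, 6 vs 3] → A does not strictly dominate C (column X: 1 ≤ 5)
  B vs A: [2 vs 1, 6 vs 4, 3 vs 6] → B does not strictly dominate A (column Z: 3 ≤ 6)
  B vs C: [2 vs 5, 6 vs 3, 3 vs 3] → B does not strictly dominate C (column X: 2 ≤ 5)
  C vs A: [5 vs 1, 3 vs 4, 3 vs 6] → C does not strictly dominate A (column Y: 3 ≤ 4)
  C vs B: [5 vs 2, 3 vs 6, 3 vs 3] → C does not strictly dominate B (column Y: 3 ≤ 6)
No single strategy strictly dominates all others → no strictly dominant strategy.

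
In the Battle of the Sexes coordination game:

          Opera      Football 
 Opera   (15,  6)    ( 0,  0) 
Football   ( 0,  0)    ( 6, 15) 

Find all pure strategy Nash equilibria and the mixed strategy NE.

Pure NE: (Opera, Opera) and (Football, Football); Mixed NE: p = 0.7143, q = 0.2857

Work:
Check pure NE:
(Opera, Opera): (15, 6) - no unilateral deviation beneficial
(Football, Football): (6, 15) - no unilateral deviation beneficial
Mixed NE: P1 plays Opera with p = 0.7143, P2 plays Opera with q = 0.2857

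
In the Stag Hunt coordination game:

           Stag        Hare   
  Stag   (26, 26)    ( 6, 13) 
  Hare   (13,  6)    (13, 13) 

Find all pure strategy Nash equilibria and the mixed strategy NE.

Pure NE: (Stag, Stag) and (Hare, Hare); Mixed NE: p = 0.35, q = 0.35

Work:
Check pure NE:
(Stag, Stag): (26, 26) - no unilateral deviation beneficial
(Hare, Hare): (13, 13) - no unilateral deviation beneficial
Mixed NE: P1 plays Stag with p = 0.35, P2 plays Stag with q = 0.35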